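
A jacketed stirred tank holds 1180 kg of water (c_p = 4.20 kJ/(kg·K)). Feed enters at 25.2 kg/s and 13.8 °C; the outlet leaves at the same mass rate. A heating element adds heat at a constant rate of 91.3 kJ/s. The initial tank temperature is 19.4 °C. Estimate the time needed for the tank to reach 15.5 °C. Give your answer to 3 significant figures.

M c_p dT/dt = ṁ c_p (T_in − T) + Q̇.
τ = M/ṁ = 46.825 s; T_ss = T_in + Q̇/(ṁ c_p) = 14.663 °C.
T(t) = T_ss + (T₀ − T_ss) e^(−t/τ). Set T = 15.5:
e^(−t/τ) = (15.5 − 14.663)/(19.4 − 14.663) = 0.17676
t = −46.825 · ln(0.17676) = 81.147 s.

81.1 s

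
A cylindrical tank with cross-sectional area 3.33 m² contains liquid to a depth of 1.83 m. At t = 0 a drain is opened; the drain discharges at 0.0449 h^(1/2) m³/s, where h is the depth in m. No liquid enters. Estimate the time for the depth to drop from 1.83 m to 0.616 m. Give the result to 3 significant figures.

84.2 s

A dh/dt = −Q_out = −0.0449 √h.
This is separable: 2 d(√h)/dt = −0.0449/A, so √h = √h₀ − (0.0449/(2A)) t.
t = 2A(√h₀ − √h)/0.0449 = 2·3.33·(√1.83 − √0.616)/0.0449
  = 6.6600 × (1.3528 − 0.78486) / 0.0449 = 84.239 s.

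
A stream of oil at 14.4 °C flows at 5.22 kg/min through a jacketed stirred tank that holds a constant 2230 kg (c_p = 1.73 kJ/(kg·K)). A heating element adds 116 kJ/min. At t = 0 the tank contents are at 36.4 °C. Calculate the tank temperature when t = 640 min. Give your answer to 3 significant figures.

29.3 °C

M c_p dT/dt = ṁ c_p (T_in − T) + Q̇.
τ = M/ṁ = 427.20 min; T_ss = T_in + Q̇/(ṁ c_p) = 14.4 + 116/(5.22·1.73) = 27.245 °C.
This is linear first-order; T(t) = T_ss + (T₀ − T_ss) e^(−t/τ).
T(640) = 27.245 + (9.1548)·e^(−640/427.20) = 27.245 + (9.1548)·0.22355 = 29.292 °C.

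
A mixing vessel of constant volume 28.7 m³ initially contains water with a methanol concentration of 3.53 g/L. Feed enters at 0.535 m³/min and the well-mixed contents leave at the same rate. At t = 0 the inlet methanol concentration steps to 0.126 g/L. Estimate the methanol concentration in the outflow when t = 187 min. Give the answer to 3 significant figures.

Species balance on the tank: V dC/dt = Q(C_in − C).
Rewrite as dC/dt + C/τ = C_in/τ, τ = V/Q = 53.645 min.
Solution: C(t) = C_in + (C₀ − C_in) e^(−t/τ).
C(187) = 0.126 + (3.53 − 0.126)·e^(−187/53.645) = 0.126 + (3.4040)·0.030627 = 0.23025 g/L.

0.230 g/L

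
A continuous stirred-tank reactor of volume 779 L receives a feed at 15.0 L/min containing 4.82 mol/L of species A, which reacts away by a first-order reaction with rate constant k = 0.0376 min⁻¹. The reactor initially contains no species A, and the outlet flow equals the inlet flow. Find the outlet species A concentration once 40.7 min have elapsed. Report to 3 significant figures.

Accumulation = in − out − consumed: V dC/dt = Q C_in − Q C − k V C.
dC/dt = (Q/V) C_in − (Q/V + k) C; effective rate a = Q/V + k = 0.019255 + 0.0376 = 0.056855 min⁻¹.
C_ss = Q C_in/(Q + kV) = 1.6324 mol/L; C(t) = C_ss + (C₀ − C_ss) e^(−a t).
C(40.7) = 1.6324 + (-1.6324)·e^(−0.056855·40.7) = 1.6324 + (-1.6324)·0.098863 = 1.4710 mol/L.

1.47 mol/L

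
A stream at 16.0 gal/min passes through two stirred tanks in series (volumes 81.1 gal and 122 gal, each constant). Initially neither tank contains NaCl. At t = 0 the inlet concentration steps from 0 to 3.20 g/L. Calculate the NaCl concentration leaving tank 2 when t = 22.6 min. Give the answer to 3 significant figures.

2.78 g/L

Time constants: τᵢ = Vᵢ/Q for each well-mixed tank.
τ₁ = 81.1/16.0 = 5.0687 min; τ₂ = 122/16.0 = 7.6250 min.
Tank 1: C₁ = C_in(1 − e^(−t/τ₁)). Tank 2 (τ₁ ≠ τ₂): C₂ = C_in[1 − (τ₁ e^(−t/τ₁) − τ₂ e^(−t/τ₂))/(τ₁ − τ₂)].
At t = 22.6: e^(−t/τ₁) = 0.011577, e^(−t/τ₂) = 0.051615.
C₂ = 3.20·[1 − (5.0687·0.011577 − 7.6250·0.051615)/(-2.5563)] = 3.20·0.86899 = 2.7808 g/L.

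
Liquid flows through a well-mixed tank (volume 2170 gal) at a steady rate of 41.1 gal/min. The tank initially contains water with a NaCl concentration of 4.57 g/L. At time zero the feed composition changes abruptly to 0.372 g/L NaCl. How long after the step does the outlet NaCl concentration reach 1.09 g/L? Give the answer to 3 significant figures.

Unsteady species balance (constant V, well mixed): V dC/dt = Q(C_in − C), so τ = V/Q = 52.798 min.
C(t) = C_in + (C₀ − C_in) e^(−t/τ). Set C = 1.09 and solve for t:
e^(−t/τ) = (C − C_in)/(C₀ − C_in) = (1.09 − 0.372)/(4.57 − 0.372) = 0.17103
t = −τ ln(…) = 52.798 × 1.7659 = 93.236 min.

93.2 min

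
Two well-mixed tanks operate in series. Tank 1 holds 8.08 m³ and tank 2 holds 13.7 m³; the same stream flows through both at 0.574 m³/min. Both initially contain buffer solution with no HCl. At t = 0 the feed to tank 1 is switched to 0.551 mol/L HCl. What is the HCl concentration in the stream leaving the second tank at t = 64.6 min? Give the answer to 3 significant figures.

Each tank obeys Vᵢ dCᵢ/dt = Q(Cᵢ₋₁ − Cᵢ), so τᵢ = Vᵢ/Q.
τ₁ = 8.08/0.574 = 14.077 min; τ₂ = 13.7/0.574 = 23.868 min.
Solving the cascade with C₁(0)=C₂(0)=0 gives C₂(t) = C_in[1 − (τ₁ e^(−t/τ₁) − τ₂ e^(−t/τ₂))/(τ₁ − τ₂)].
At t = 64.6: e^(−t/τ₁) = 0.010161, e^(−t/τ₂) = 0.066764.
C₂ = 0.551·[1 − (14.077·0.010161 − 23.868·0.066764)/(-9.7909)] = 0.551·0.85186 = 0.46937 mol/L.

0.469 mol/L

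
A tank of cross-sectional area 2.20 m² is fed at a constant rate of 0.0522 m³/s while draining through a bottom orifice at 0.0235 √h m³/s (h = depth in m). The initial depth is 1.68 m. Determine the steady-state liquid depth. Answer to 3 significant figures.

4.93 m

A dh/dt = Q_in − 0.0235 √h. Steady state requires inflow = outflow:
Q_in = 0.0235 √h_ss ⇒ √h_ss = 0.0522/0.0235 = 2.2213.
h_ss = 2.2213² = 4.9341 m. (Since h₀ = 1.68 m < h_ss, the level will rise toward this value.)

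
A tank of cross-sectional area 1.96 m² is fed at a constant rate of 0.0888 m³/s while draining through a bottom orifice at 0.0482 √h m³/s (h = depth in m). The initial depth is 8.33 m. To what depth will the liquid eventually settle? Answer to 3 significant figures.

3.39 m

Level balance: A dh/dt = 0.0888 − 0.0482 √h. Setting dh/dt = 0:
Q_in = 0.0482 √h_ss ⇒ √h_ss = 0.0888/0.0482 = 1.8423.
h_ss = 1.8423² = 3.3942 m. (Since h₀ = 8.33 m > h_ss, the level will fall toward this value.)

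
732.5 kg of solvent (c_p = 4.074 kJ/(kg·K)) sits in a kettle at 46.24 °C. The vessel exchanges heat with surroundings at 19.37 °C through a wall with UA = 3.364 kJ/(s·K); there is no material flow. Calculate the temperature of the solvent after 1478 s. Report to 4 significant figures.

24.45 °C

Unsteady energy balance on the tank contents: M c_p dT/dt = −UA(T − T_amb).
dT/dt = (T_ss − T)/τ with T_ss = T_amb = 19.3700 °C, τ = M c_p/UA = 732.5·4.074/3.364 = 887.100 s.
Integrating: T(t) = T_ss + (T₀ − T_ss) e^(−t/τ).
T(1478) = 19.3700 + (26.8700)·0.188982 = 24.4480 °C.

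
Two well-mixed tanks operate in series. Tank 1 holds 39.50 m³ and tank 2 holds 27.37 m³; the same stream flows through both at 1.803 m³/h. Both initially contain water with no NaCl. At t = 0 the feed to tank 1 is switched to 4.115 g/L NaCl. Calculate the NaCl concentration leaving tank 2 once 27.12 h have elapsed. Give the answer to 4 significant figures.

1.785 g/L

Species balance on tank i: dCᵢ/dt = (Cᵢ₋₁ − Cᵢ)/τᵢ with τᵢ = Vᵢ/Q.
τ₁ = 39.50/1.803 = 21.9079 h; τ₂ = 27.37/1.803 = 15.1803 h.
Solving the cascade with C₁(0)=C₂(0)=0 gives C₂(t) = C_in[1 − (τ₁ e^(−t/τ₁) − τ₂ e^(−t/τ₂))/(τ₁ − τ₂)].
At t = 27.12: e^(−t/τ₁) = 0.289990, e^(−t/τ₂) = 0.167540.
C₂ = 4.115·[1 − (21.9079·0.289990 − 15.1803·0.167540)/(6.72768)] = 4.115·0.433715 = 1.78474 g/L.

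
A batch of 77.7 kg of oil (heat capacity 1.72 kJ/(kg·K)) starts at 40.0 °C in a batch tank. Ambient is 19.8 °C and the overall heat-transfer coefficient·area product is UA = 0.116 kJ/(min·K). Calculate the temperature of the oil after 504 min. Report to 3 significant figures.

M c_p dT/dt = −UA(T − T_amb).
dT/dt = (T_ss − T)/τ with T_ss = T_amb = 19.800 °C, τ = M c_p/UA = 77.7·1.72/0.116 = 1152.1 min.
Solution: T(t) = T_ss + (T₀ − T_ss) e^(−t/τ).
T(504) = 19.800 + (20.200)·0.64567 = 32.843 °C.

32.8 °C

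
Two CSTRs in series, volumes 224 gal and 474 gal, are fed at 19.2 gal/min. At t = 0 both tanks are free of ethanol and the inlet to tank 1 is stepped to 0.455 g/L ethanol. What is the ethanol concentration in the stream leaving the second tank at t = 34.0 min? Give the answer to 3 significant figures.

Time constants: τᵢ = Vᵢ/Q for each well-mixed tank.
τ₁ = 224/19.2 = 11.667 min; τ₂ = 474/19.2 = 24.688 min.
Tank 1: C₁ = C_in(1 − e^(−t/τ₁)). Tank 2 (τ₁ ≠ τ₂): C₂ = C_in[1 − (τ₁ e^(−t/τ₁) − τ₂ e^(−t/τ₂))/(τ₁ − τ₂)].
At t = 34.0: e^(−t/τ₁) = 0.054243, e^(−t/τ₂) = 0.25228.
C₂ = 0.455·[1 − (11.667·0.054243 − 24.688·0.25228)/(-13.021)] = 0.455·0.57028 = 0.25948 g/L.

0.259 g/L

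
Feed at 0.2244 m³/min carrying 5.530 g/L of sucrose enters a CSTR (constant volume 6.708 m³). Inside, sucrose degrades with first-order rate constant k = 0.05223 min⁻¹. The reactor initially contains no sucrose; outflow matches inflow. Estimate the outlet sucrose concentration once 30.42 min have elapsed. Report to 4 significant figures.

Accumulation = in − out − consumed: V dC/dt = Q C_in − Q C − k V C.
dC/dt = (Q/V) C_in − (Q/V + k) C; effective rate a = Q/V + k = 0.0334526 + 0.05223 = 0.0856826 min⁻¹.
C_ss = Q C_in/(Q + kV) = 2.15905 g/L; C(t) = C_ss + (C₀ − C_ss) e^(−a t).
C(30.42) = 2.15905 + (-2.15905)·e^(−0.0856826·30.42) = 2.15905 + (-2.15905)·0.0737950 = 1.99972 g/L.

2.000 g/L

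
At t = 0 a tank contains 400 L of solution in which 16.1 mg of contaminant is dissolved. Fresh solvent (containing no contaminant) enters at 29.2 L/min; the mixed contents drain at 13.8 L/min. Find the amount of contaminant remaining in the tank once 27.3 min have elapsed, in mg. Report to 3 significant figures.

Let m(t) be the amount of contaminant. Volume: V(t) = V₀ + (Q_in − Q_out) t = 400 + 15.400 t; V(27.3) = 820.42 L.
Species balance (pure solvent in): dm/dt = −Q_out · m/V(t).
Separate: dm/m = −Q_out dt/V(t) ⇒ ln(m/m₀) = −(Q_out/(Q_in−Q_out)) ln(V/V₀).
m = m₀ (V₀/V)^(Q_out/(Q_in−Q_out)) = 16.1 × (400/820.42)^(0.89610) = 8.4579 mg.

8.46 mg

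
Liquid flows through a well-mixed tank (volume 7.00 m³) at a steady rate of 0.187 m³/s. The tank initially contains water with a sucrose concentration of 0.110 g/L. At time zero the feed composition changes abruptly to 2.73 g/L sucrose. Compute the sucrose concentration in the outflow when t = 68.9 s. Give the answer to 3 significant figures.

Unsteady species balance (constant V, well mixed): V dC/dt = Q(C_in − C).
Rewrite as dC/dt + C/τ = C_in/τ, τ = V/Q = 37.433 s.
Solution: C(t) = C_in + (C₀ − C_in) e^(−t/τ).
C(68.9) = 2.73 + (0.110 − 2.73)·e^(−68.9/37.433) = 2.73 + (-2.6200)·0.15872 = 2.3142 g/L.

2.31 g/L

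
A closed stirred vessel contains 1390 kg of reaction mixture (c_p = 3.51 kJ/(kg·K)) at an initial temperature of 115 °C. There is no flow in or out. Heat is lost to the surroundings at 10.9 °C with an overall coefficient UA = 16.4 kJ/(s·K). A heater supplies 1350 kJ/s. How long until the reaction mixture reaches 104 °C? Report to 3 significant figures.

M c_p dT/dt = −UA(T − T_amb) + Q̇.
τ = M c_p/UA = 297.49 s; T_ss = T_amb + Q̇/UA = 10.9 + 1350/16.4 = 93.217 °C.
T(t) = T_ss + (T₀ − T_ss)e^(−t/τ); set T = 104:
t = −τ ln[(T − T_ss)/(T₀ − T_ss)] = −297.49 · ln(0.49502) = 209.19 s.

209 s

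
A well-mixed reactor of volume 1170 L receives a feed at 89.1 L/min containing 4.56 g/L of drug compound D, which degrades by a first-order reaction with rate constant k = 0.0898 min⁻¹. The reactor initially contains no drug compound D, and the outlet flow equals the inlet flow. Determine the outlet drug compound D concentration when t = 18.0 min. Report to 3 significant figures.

Accumulation = in − out − consumed: V dC/dt = Q C_in − Q C − k V C.
dC/dt = (Q/V) C_in − (Q/V + k) C; effective rate a = Q/V + k = 0.076154 + 0.0898 = 0.16595 min⁻¹.
C_ss = Q C_in/(Q + kV) = 2.0925 g/L; C(t) = C_ss + (C₀ − C_ss) e^(−a t).
C(18.0) = 2.0925 + (-2.0925)·e^(−0.16595·18.0) = 2.0925 + (-2.0925)·0.050430 = 1.9870 g/L.

1.99 g/L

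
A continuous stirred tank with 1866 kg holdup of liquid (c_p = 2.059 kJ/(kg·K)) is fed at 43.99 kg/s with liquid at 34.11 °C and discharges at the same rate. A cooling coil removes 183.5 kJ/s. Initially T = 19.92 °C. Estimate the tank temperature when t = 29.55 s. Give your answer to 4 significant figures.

26.02 °C

Energy balance: M c_p dT/dt = ṁ c_p (T_in − T) − 183.5.
τ = M/ṁ = 42.4187 s; T_ss = T_in − Q̇/(ṁ c_p) = 34.11 − 183.5/(43.99·2.059) = 32.0841 °C.
Integrating: T(t) = T_ss + (T₀ − T_ss) e^(−t/τ).
T(29.55) = 32.0841 + (-12.1641)·e^(−29.55/42.4187) = 32.0841 + (-12.1641)·0.498264 = 26.0232 °C.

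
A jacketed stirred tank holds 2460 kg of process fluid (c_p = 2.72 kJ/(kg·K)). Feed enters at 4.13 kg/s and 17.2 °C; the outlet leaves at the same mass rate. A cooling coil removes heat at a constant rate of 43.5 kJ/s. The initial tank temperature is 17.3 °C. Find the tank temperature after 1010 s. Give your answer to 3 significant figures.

M c_p dT/dt = ṁ c_p (T_in − T) − Q̇.
Rearrange: dT/dt = (T_ss − T)/τ with τ = M/ṁ = 595.64 s and T_ss = T_in − Q̇/(ṁ c_p) = 13.328 °C.
T approaches T_ss exponentially: T(t) = T_ss + (T₀ − T_ss) e^(−t/τ).
T(1010) = 13.328 + (3.9723)·e^(−1010/595.64) = 13.328 + (3.9723)·0.18348 = 14.057 °C.

14.1 °C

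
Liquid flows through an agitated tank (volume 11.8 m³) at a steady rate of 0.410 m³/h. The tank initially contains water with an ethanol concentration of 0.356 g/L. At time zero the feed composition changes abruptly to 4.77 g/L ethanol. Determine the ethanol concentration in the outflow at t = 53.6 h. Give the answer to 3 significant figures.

4.08 g/L

Mass balance on the solute (V constant): V dC/dt = Q(C_in − C).
Time constant τ = V/Q = 11.8/0.410 = 28.780 h.
C approaches C_in exponentially: C(t) = C_in + (C₀ − C_in) e^(−t/τ).
C(53.6) = 4.77 + (0.356 − 4.77)·e^(−53.6/28.780) = 4.77 + (-4.4140)·0.15530 = 4.0845 g/L.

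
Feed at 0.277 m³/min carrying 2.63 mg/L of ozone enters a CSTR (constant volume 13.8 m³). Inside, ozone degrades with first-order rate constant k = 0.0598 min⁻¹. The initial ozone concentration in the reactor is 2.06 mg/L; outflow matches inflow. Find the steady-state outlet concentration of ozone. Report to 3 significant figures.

0.661 mg/L

Accumulation = in − out − consumed: V dC/dt = Q C_in − Q C − k V C.
Steady state (dC/dt = 0): C_ss = Q C_in/(Q + kV) = C_in/(1 + kV/Q).
C_ss = 0.277·2.63/(0.277 + 0.0598·13.8) = 0.72851/1.1022 = 0.66094 mg/L.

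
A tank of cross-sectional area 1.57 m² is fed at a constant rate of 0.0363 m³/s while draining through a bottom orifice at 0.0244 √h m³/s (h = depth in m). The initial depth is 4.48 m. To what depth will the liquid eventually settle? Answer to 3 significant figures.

2.21 m

Level balance: A dh/dt = 0.0363 − 0.0244 √h. Setting dh/dt = 0:
Q_in = 0.0244 √h_ss ⇒ √h_ss = 0.0363/0.0244 = 1.4877.
h_ss = 1.4877² = 2.2133 m. (Since h₀ = 4.48 m > h_ss, the level will fall toward this value.)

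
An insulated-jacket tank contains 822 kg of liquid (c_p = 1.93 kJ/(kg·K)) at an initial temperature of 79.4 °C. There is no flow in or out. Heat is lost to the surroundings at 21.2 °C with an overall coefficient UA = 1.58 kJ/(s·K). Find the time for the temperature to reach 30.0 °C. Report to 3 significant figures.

Lumped-capacitance energy balance: M c_p dT/dt = UA(T_amb − T).
τ = M c_p/UA = 1004.1 s; T_ss = T_amb = 21.200 °C.
T(t) = T_ss + (T₀ − T_ss)e^(−t/τ); set T = 30.0:
t = −τ ln[(T − T_ss)/(T₀ − T_ss)] = −1004.1 · ln(0.15120) = 1896.9 s.

1900 s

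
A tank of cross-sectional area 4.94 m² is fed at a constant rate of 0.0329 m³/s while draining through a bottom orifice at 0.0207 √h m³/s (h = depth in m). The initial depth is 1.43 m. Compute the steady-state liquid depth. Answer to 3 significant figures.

Unsteady balance on liquid volume: A dh/dt = Q_in − 0.0207 √h. At steady state dh/dt = 0:
Q_in = 0.0207 √h_ss ⇒ √h_ss = 0.0329/0.0207 = 1.5894.
h_ss = 1.5894² = 2.5261 m. (Since h₀ = 1.43 m < h_ss, the level will rise toward this value.)

2.53 m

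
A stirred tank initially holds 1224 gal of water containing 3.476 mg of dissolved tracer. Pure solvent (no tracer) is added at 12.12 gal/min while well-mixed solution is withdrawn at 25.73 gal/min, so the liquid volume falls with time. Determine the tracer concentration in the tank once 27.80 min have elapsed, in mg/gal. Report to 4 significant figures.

0.002043 mg/gal

Let m(t) be the amount of tracer. Volume: V(t) = V₀ + (Q_in − Q_out) t = 1224 − 13.6100 t; V(27.80) = 845.642 gal.
Solute balance: dm/dt = 0 − Q_out C = −Q_out m/V(t).
Separate: dm/m = −Q_out dt/V(t) ⇒ ln(m/m₀) = −(Q_out/(Q_in−Q_out)) ln(V/V₀).
m = m₀ (V₀/V)^(Q_out/(Q_in−Q_out)) = 3.476 × (1224/845.642)^(-1.89052) = 1.72771 mg.
C = m/V = 1.72771/845.642 = 0.00204308 mg/gal.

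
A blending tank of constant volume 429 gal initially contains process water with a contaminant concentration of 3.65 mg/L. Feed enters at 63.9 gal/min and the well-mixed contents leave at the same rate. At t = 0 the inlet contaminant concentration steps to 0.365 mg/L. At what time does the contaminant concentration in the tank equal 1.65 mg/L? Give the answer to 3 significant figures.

6.30 min

Mass balance on the solute (V constant): V dC/dt = Q(C_in − C), so τ = V/Q = 6.7136 min.
C(t) = C_in + (C₀ − C_in) e^(−t/τ). Set C = 1.65 and solve for t:
e^(−t/τ) = (C − C_in)/(C₀ − C_in) = (1.65 − 0.365)/(3.65 − 0.365) = 0.39117
t = −τ ln(…) = 6.7136 × 0.93861 = 6.3015 min.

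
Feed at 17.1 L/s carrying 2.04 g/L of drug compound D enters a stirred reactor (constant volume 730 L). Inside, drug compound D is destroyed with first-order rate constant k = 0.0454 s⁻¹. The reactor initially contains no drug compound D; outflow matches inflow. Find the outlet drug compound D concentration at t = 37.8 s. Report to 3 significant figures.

0.643 g/L

V dC/dt = Q(C_in − C) − k V C.
This is linear with rate a = Q/V + k = 0.068825 s⁻¹.
C_ss = Q C_in/(Q + kV) = 0.69432 g/L; C(t) = C_ss + (C₀ − C_ss) e^(−a t).
C(37.8) = 0.69432 + (-0.69432)·e^(−0.068825·37.8) = 0.69432 + (-0.69432)·0.074157 = 0.64283 g/L.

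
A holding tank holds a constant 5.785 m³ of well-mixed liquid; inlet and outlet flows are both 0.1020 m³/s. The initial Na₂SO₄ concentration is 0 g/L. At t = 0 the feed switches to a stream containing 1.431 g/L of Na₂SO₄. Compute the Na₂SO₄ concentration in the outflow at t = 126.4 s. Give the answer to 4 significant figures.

1.277 g/L

Species balance on the tank: V dC/dt = Q(C_in − C).
Rewrite as dC/dt + C/τ = C_in/τ, τ = V/Q = 56.7157 s.
This is linear first-order; C(t) = C_in + (C₀ − C_in) e^(−t/τ).
C(126.4) = 1.431 + (0 − 1.431)·e^(−126.4/56.7157) = 1.431 + (-1.43100)·0.107673 = 1.27692 g/L.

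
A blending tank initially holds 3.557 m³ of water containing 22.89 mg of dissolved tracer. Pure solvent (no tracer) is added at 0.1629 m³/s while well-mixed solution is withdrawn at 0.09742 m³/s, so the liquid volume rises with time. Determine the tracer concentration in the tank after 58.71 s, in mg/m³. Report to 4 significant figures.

Total volume: dV/dt = Q_in − Q_out = 0.0654800 m³/s, so V(t) = 3.557 + 0.0654800 t and V(58.71) = 7.40133 m³.
No tracer enters, so dm/dt = −Q_out · (m/V).
Separate: dm/m = −Q_out dt/V(t) ⇒ ln(m/m₀) = −(Q_out/(Q_in−Q_out)) ln(V/V₀).
m = m₀ (V₀/V)^(Q_out/(Q_in−Q_out)) = 22.89 × (3.557/7.40133)^(1.48778) = 7.69475 mg.
C = m/V = 7.69475/7.40133 = 1.03964 mg/m³.

1.040 mg/m³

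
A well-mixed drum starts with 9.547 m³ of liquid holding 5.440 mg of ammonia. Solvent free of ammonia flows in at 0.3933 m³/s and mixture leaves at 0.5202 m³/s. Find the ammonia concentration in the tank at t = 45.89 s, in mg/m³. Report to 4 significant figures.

0.03079 mg/m³

Total volume: dV/dt = Q_in − Q_out = -0.126900 m³/s, so V(t) = 9.547 − 0.126900 t and V(45.89) = 3.72356 m³.
No ammonia enters, so dm/dt = −Q_out · (m/V).
dm/m = −Q_out dt/(V₀ − 0.126900 t); integrating gives ln(m/m₀) = −(Q_out/(Q_in−Q_out)) ln(V/V₀).
m = m₀ (V₀/V)^(Q_out/(Q_in−Q_out)) = 5.440 × (9.547/3.72356)^(-4.09929) = 0.114647 mg.
C = m/V = 0.114647/3.72356 = 0.0307897 mg/m³.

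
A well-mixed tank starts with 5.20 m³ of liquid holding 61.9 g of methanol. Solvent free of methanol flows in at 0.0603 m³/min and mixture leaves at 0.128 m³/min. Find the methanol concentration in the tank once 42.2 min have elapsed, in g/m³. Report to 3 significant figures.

Total volume: dV/dt = Q_in − Q_out = -0.067700 m³/min, so V(t) = 5.20 − 0.067700 t and V(42.2) = 2.3431 m³.
Solute balance: dm/dt = 0 − Q_out C = −Q_out m/V(t).
Separate: dm/m = −Q_out dt/V(t) ⇒ ln(m/m₀) = −(Q_out/(Q_in−Q_out)) ln(V/V₀).
m = m₀ (V₀/V)^(Q_out/(Q_in−Q_out)) = 61.9 × (5.20/2.3431)^(-1.8907) = 13.712 g.
C = m/V = 13.712/2.3431 = 5.8521 g/m³.

5.85 g/m³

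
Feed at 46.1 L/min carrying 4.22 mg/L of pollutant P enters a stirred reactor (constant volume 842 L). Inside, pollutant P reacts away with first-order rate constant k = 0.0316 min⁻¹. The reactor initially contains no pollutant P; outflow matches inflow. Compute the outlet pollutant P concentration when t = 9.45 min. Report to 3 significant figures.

V dC/dt = Q(C_in − C) − k V C.
dC/dt = (Q/V) C_in − (Q/V + k) C; effective rate a = Q/V + k = 0.054751 + 0.0316 = 0.086351 min⁻¹.
C_ss = Q C_in/(Q + kV) = 2.6757 mg/L; C(t) = C_ss + (C₀ − C_ss) e^(−a t).
C(9.45) = 2.6757 + (-2.6757)·e^(−0.086351·9.45) = 2.6757 + (-2.6757)·0.44219 = 1.4925 mg/L.

1.49 mg/L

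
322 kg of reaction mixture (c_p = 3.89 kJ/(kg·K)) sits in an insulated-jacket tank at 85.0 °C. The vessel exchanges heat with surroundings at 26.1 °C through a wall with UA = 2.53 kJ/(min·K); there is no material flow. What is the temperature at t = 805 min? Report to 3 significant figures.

M c_p dT/dt = −UA(T − T_amb).
dT/dt = (T_ss − T)/τ with T_ss = T_amb = 26.100 °C, τ = M c_p/UA = 322·3.89/2.53 = 495.09 min.
T approaches T_ss exponentially: T(t) = T_ss + (T₀ − T_ss) e^(−t/τ).
T(805) = 26.100 + (58.900)·0.19672 = 37.687 °C.

37.7 °C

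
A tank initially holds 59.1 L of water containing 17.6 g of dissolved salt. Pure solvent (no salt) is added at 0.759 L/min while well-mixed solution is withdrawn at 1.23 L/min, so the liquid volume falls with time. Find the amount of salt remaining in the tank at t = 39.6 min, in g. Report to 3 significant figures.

6.54 g

Total volume: dV/dt = Q_in − Q_out = -0.47100 L/min, so V(t) = 59.1 − 0.47100 t and V(39.6) = 40.448 L.
Solute balance: dm/dt = 0 − Q_out C = −Q_out m/V(t).
Separate: dm/m = −Q_out dt/V(t) ⇒ ln(m/m₀) = −(Q_out/(Q_in−Q_out)) ln(V/V₀).
m = m₀ (V₀/V)^(Q_out/(Q_in−Q_out)) = 17.6 × (59.1/40.448)^(-2.6115) = 6.5379 g.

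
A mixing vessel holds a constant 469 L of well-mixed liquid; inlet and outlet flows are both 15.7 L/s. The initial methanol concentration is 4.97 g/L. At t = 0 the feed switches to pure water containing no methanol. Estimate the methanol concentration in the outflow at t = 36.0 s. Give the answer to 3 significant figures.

1.49 g/L

Species balance on the tank: V dC/dt = Q(C_in − C).
So dC/dt = (C_in − C)/τ with τ = V/Q = 469/15.7 = 29.873 s.
This is linear first-order; C(t) = C_in + (C₀ − C_in) e^(−t/τ).
C(36.0) = 0 + (4.97 − 0)·e^(−36.0/29.873) = 0 + (4.9700)·0.29966 = 1.4893 g/L.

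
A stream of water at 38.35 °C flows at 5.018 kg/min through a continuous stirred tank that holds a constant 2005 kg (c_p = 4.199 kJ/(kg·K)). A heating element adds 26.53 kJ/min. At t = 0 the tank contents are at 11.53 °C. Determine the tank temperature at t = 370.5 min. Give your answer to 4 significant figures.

First-law balance (no shaft work): M c_p dT/dt = ṁ c_p (T_in − T) + 26.53.
Rearrange: dT/dt = (T_ss − T)/τ with τ = M/ṁ = 399.562 min and T_ss = T_in + Q̇/(ṁ c_p) = 39.6091 °C.
Solution: T(t) = T_ss + (T₀ − T_ss) e^(−t/τ).
T(370.5) = 39.6091 + (-28.0791)·e^(−370.5/399.562) = 39.6091 + (-28.0791)·0.395634 = 28.5001 °C.

28.50 °C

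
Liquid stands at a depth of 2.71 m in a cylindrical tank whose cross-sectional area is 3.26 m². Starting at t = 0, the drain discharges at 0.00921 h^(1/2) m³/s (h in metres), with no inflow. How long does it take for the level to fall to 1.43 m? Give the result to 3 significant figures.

A dh/dt = −Q_out = −0.00921 √h.
∫ h^(−1/2) dh = −(0.00921/A) ∫ dt, giving 2√h = 2√h₀ − (0.00921/A) t.
t = 2A(√h₀ − √h)/0.00921 = 2·3.26·(√2.71 − √1.43)/0.00921
  = 6.5200 × (1.6462 − 1.1958) / 0.00921 = 318.84 s.

319 s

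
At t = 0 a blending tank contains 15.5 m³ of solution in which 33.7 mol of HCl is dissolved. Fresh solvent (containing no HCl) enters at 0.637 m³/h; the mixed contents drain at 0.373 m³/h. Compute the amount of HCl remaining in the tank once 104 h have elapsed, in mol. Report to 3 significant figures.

Total volume: dV/dt = Q_in − Q_out = 0.26400 m³/h, so V(t) = 15.5 + 0.26400 t and V(104) = 42.956 m³.
Species balance (pure solvent in): dm/dt = −Q_out · m/V(t).
dm/m = −Q_out dt/(V₀ + 0.26400 t); integrating gives ln(m/m₀) = −(Q_out/(Q_in−Q_out)) ln(V/V₀).
m = m₀ (V₀/V)^(Q_out/(Q_in−Q_out)) = 33.7 × (15.5/42.956)^(1.4129) = 7.9829 mol.

7.98 mol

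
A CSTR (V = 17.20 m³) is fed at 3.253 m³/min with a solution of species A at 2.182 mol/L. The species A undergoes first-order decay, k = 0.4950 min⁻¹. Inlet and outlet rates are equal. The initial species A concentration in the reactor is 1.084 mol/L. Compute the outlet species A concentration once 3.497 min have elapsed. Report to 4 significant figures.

0.6472 mol/L

Accumulation = in − out − consumed: V dC/dt = Q C_in − Q C − k V C.
This is linear with rate a = Q/V + k = 0.684128 min⁻¹.
C_ss = Q C_in/(Q + kV) = 0.603216 mol/L; C(t) = C_ss + (C₀ − C_ss) e^(−a t).
C(3.497) = 0.603216 + (0.480784)·e^(−0.684128·3.497) = 0.603216 + (0.480784)·0.0914105 = 0.647165 mol/L.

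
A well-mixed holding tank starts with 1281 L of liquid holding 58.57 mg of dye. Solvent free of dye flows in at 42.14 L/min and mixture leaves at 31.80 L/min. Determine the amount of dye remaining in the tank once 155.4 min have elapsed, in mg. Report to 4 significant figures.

4.808 mg

Let m(t) be the amount of dye. Volume: V(t) = V₀ + (Q_in − Q_out) t = 1281 + 10.3400 t; V(155.4) = 2887.84 L.
Species balance (pure solvent in): dm/dt = −Q_out · m/V(t).
dm/m = −Q_out dt/(V₀ + 10.3400 t); integrating gives ln(m/m₀) = −(Q_out/(Q_in−Q_out)) ln(V/V₀).
m = m₀ (V₀/V)^(Q_out/(Q_in−Q_out)) = 58.57 × (1281/2887.84)^(3.07544) = 4.80811 mg.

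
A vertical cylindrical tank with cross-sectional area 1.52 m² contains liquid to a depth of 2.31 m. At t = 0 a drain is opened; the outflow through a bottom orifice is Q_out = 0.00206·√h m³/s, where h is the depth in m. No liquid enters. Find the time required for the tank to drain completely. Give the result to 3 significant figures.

A dh/dt = −Q_out = −0.00206 √h.
Separate and integrate: 2(√h − √h₀) = −(0.00206/A) t.
Set h = 0: 2√h₀ = (0.00206/A) t_empty ⇒ t_empty = 2A√h₀/0.00206.
t_empty = 2·1.52·√2.31/0.00206 = 3.0400·1.5199/0.00206 = 2242.9 s.

2240 s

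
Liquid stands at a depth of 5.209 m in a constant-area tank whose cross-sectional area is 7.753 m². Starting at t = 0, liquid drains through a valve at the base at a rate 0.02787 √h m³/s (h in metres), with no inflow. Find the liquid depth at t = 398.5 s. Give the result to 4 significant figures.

Mass balance (ρ constant): A dh/dt = −0.02787 √h.
This is separable: 2 d(√h)/dt = −0.02787/A, so √h = √h₀ − (0.02787/(2A)) t.
√h = √5.209 − 0.02787·398.5/(2·7.753) = 2.28232 − 0.716251 = 1.56607.
h = 1.56607² = 2.45258 m.

2.453 m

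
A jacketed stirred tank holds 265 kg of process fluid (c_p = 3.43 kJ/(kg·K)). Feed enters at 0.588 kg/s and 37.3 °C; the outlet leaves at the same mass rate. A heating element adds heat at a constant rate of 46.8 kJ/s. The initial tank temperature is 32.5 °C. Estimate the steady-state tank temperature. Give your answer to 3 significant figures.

Heat balance on the well-mixed liquid: M c_p dT/dt = ṁ c_p (T_in − T) + 46.8.
At steady state dT/dt = 0 ⇒ T_ss = T_in + Q̇/(ṁ c_p) = 37.3 + 46.8/(0.588·3.43) = 60.505 °C.

60.5 °C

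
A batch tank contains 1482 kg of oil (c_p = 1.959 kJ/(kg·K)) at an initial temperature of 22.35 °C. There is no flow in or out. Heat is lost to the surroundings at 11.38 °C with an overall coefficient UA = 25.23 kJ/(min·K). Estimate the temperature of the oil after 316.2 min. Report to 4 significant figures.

Lumped-capacitance energy balance: M c_p dT/dt = UA(T_amb − T).
dT/dt = (T_ss − T)/τ with T_ss = T_amb = 11.3800 °C, τ = M c_p/UA = 1482·1.959/25.23 = 115.071 min.
Solution: T(t) = T_ss + (T₀ − T_ss) e^(−t/τ).
T(316.2) = 11.3800 + (10.9700)·0.0640641 = 12.0828 °C.

12.08 °C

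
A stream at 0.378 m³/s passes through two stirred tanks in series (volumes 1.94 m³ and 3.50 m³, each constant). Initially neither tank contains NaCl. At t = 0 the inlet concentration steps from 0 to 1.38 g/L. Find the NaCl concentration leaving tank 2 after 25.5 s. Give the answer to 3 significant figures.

1.19 g/L

Species balance on tank i: dCᵢ/dt = (Cᵢ₋₁ − Cᵢ)/τᵢ with τᵢ = Vᵢ/Q.
τ₁ = 1.94/0.378 = 5.1323 s; τ₂ = 3.50/0.378 = 9.2593 s.
Tank 1: C₁ = C_in(1 − e^(−t/τ₁)). Tank 2 (τ₁ ≠ τ₂): C₂ = C_in[1 − (τ₁ e^(−t/τ₁) − τ₂ e^(−t/τ₂))/(τ₁ − τ₂)].
At t = 25.5: e^(−t/τ₁) = 0.0069532, e^(−t/τ₂) = 0.063673.
C₂ = 1.38·[1 − (5.1323·0.0069532 − 9.2593·0.063673)/(-4.1270)] = 1.38·0.86579 = 1.1948 g/L.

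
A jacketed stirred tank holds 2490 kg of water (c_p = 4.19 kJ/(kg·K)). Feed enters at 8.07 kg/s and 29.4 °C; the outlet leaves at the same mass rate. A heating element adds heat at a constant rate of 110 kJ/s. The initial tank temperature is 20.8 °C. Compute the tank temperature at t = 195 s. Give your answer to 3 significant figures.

26.4 °C

First-law balance (no shaft work): M c_p dT/dt = ṁ c_p (T_in − T) + 110.
τ = M/ṁ = 308.55 s; T_ss = T_in + Q̇/(ṁ c_p) = 29.4 + 110/(8.07·4.19) = 32.653 °C.
T approaches T_ss exponentially: T(t) = T_ss + (T₀ − T_ss) e^(−t/τ).
T(195) = 32.653 + (-11.853)·e^(−195/308.55) = 32.653 + (-11.853)·0.53153 = 26.353 °C.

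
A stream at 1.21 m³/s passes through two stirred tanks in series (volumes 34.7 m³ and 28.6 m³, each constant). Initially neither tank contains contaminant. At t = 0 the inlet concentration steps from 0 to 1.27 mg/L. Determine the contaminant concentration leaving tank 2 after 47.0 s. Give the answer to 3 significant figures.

0.682 mg/L

Time constants: τᵢ = Vᵢ/Q for each well-mixed tank.
τ₁ = 34.7/1.21 = 28.678 s; τ₂ = 28.6/1.21 = 23.636 s.
Solving the cascade with C₁(0)=C₂(0)=0 gives C₂(t) = C_in[1 − (τ₁ e^(−t/τ₁) − τ₂ e^(−t/τ₂))/(τ₁ − τ₂)].
At t = 47.0: e^(−t/τ₁) = 0.19419, e^(−t/τ₂) = 0.13691.
C₂ = 1.27·[1 − (28.678·0.19419 − 23.636·0.13691)/(5.0413)] = 1.27·0.53722 = 0.68227 mg/L.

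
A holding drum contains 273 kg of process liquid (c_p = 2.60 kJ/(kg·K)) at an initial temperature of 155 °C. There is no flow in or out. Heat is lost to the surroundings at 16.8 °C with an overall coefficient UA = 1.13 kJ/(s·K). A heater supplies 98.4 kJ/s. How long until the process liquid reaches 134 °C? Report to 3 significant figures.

332 s

M c_p dT/dt = −UA(T − T_amb) + Q̇.
τ = M c_p/UA = 628.14 s; T_ss = T_amb + Q̇/UA = 16.8 + 98.4/1.13 = 103.88 °C.
T(t) = T_ss + (T₀ − T_ss)e^(−t/τ); set T = 134:
t = −τ ln[(T − T_ss)/(T₀ − T_ss)] = −628.14 · ln(0.58920) = 332.28 s.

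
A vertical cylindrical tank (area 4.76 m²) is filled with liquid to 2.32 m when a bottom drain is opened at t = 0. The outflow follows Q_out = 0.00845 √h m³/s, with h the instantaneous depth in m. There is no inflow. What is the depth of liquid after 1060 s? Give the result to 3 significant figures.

0.339 m

Volume balance on the tank: A dh/dt = −0.00845 √h.
∫ h^(−1/2) dh = −(0.00845/A) ∫ dt, giving 2√h = 2√h₀ − (0.00845/A) t.
√h = √2.32 − 0.00845·1060/(2·4.76) = 1.5232 − 0.94086 = 0.58229.
h = 0.58229² = 0.33907 m.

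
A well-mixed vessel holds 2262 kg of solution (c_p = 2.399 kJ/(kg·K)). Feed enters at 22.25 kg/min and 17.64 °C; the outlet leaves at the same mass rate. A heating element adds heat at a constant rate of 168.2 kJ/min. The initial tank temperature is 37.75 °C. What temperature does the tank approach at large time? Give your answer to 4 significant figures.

First-law balance (no shaft work): M c_p dT/dt = ṁ c_p (T_in − T) + 168.2.
At steady state dT/dt = 0 ⇒ T_ss = T_in + Q̇/(ṁ c_p) = 17.64 + 168.2/(22.25·2.399) = 20.7911 °C.

20.79 °C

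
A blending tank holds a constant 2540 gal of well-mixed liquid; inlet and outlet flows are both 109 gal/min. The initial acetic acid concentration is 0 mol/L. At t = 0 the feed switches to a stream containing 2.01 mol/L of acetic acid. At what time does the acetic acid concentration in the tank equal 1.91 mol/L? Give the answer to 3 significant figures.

69.9 min

Species balance: V dC/dt = Q(C_in − C) ⇒ τ = V/Q = 23.303 min.
C(t) = C_in + (C₀ − C_in) e^(−t/τ). Set C = 1.91 and solve for t:
e^(−t/τ) = (C − C_in)/(C₀ − C_in) = (1.91 − 2.01)/(0 − 2.01) = 0.049751
t = −τ ln(…) = 23.303 × 3.0007 = 69.925 min.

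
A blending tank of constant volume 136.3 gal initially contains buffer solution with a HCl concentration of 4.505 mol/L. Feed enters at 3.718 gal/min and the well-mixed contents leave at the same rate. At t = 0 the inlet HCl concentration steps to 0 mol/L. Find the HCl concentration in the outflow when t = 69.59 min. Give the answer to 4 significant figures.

Accumulation = in − out for the solute gives V dC/dt = Q(C_in − C).
So dC/dt = (C_in − C)/τ with τ = V/Q = 136.3/3.718 = 36.6595 min.
Integrating: C(t) = C_in + (C₀ − C_in) e^(−t/τ).
C(69.59) = 0 + (4.505 − 0)·e^(−69.59/36.6595) = 0 + (4.50500)·0.149826 = 0.674966 mol/L.

0.6750 mol/L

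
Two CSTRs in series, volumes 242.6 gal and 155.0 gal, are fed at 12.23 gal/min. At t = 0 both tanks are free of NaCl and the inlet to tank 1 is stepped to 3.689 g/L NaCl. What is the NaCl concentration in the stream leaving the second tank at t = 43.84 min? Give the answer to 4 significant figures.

Time constants: τᵢ = Vᵢ/Q for each well-mixed tank.
τ₁ = 242.6/12.23 = 19.8365 min; τ₂ = 155.0/12.23 = 12.6738 min.
Solving the cascade with C₁(0)=C₂(0)=0 gives C₂(t) = C_in[1 − (τ₁ e^(−t/τ₁) − τ₂ e^(−t/τ₂))/(τ₁ − τ₂)].
At t = 43.84: e^(−t/τ₁) = 0.109693, e^(−t/τ₂) = 0.0314575.
C₂ = 3.689·[1 − (19.8365·0.109693 − 12.6738·0.0314575)/(7.16271)] = 3.689·0.751877 = 2.77367 g/L.

2.774 g/L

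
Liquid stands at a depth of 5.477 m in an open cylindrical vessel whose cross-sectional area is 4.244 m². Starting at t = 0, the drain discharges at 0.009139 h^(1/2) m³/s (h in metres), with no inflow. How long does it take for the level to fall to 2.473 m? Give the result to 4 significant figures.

713.0 s

A dh/dt = −Q_out = −0.009139 √h.
This is separable: 2 d(√h)/dt = −0.009139/A, so √h = √h₀ − (0.009139/(2A)) t.
t = 2A(√h₀ − √h)/0.009139 = 2·4.244·(√5.477 − √2.473)/0.009139
  = 8.48800 × (2.34030 − 1.57258) / 0.009139 = 713.034 s.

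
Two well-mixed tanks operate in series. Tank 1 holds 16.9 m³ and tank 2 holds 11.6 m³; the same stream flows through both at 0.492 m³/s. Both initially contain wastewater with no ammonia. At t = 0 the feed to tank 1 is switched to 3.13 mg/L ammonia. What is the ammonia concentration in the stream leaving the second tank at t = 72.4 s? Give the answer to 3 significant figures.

Each tank obeys Vᵢ dCᵢ/dt = Q(Cᵢ₋₁ − Cᵢ), so τᵢ = Vᵢ/Q.
τ₁ = 16.9/0.492 = 34.350 s; τ₂ = 11.6/0.492 = 23.577 s.
Tank 1: C₁ = C_in(1 − e^(−t/τ₁)). Tank 2 (τ₁ ≠ τ₂): C₂ = C_in[1 − (τ₁ e^(−t/τ₁) − τ₂ e^(−t/τ₂))/(τ₁ − τ₂)].
At t = 72.4: e^(−t/τ₁) = 0.12151, e^(−t/τ₂) = 0.046386.
C₂ = 3.13·[1 − (34.350·0.12151 − 23.577·0.046386)/(10.772)] = 3.13·0.71406 = 2.2350 mg/L.

2.24 mg/L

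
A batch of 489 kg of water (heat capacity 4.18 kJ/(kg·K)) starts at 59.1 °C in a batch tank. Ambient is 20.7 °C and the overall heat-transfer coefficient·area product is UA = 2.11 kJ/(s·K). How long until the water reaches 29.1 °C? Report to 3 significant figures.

1470 s

First-law balance (no shaft work): M c_p dT/dt = −UA(T − T_amb).
τ = M c_p/UA = 968.73 s; T_ss = T_amb = 20.700 °C.
T(t) = T_ss + (T₀ − T_ss)e^(−t/τ); set T = 29.1:
t = −τ ln[(T − T_ss)/(T₀ − T_ss)] = −968.73 · ln(0.21875) = 1472.3 s.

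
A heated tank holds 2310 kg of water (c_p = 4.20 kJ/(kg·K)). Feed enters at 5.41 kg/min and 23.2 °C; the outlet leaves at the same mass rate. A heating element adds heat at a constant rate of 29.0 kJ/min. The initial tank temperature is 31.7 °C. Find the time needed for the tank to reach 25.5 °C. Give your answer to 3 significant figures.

M c_p dT/dt = ṁ c_p (T_in − T) + Q̇.
τ = M/ṁ = 426.99 min; T_ss = T_in + Q̇/(ṁ c_p) = 24.476 °C.
T(t) = T_ss + (T₀ − T_ss) e^(−t/τ). Set T = 25.5:
e^(−t/τ) = (25.5 − 24.476)/(31.7 − 24.476) = 0.14171
t = −426.99 · ln(0.14171) = 834.31 min.

834 min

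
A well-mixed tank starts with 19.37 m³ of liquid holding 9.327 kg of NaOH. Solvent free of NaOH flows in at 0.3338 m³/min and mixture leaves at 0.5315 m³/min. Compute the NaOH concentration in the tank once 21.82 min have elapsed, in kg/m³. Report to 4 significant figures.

Total volume: dV/dt = Q_in − Q_out = -0.197700 m³/min, so V(t) = 19.37 − 0.197700 t and V(21.82) = 15.0562 m³.
Species balance (pure solvent in): dm/dt = −Q_out · m/V(t).
Separate: dm/m = −Q_out dt/V(t) ⇒ ln(m/m₀) = −(Q_out/(Q_in−Q_out)) ln(V/V₀).
m = m₀ (V₀/V)^(Q_out/(Q_in−Q_out)) = 9.327 × (19.37/15.0562)^(-2.68842) = 4.73794 kg.
C = m/V = 4.73794/15.0562 = 0.314684 kg/m³.

0.3147 kg/m³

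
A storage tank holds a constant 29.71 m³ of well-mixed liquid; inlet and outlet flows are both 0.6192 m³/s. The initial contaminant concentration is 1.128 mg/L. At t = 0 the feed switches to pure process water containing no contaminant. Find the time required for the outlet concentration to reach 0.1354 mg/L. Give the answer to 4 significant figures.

101.7 s

Mass balance on the solute (V constant): V dC/dt = Q(C_in − C), so τ = V/Q = 47.9813 s.
C(t) = C_in + (C₀ − C_in) e^(−t/τ). Set C = 0.1354 and solve for t:
e^(−t/τ) = (C − C_in)/(C₀ − C_in) = (0.1354 − 0)/(1.128 − 0) = 0.120035
t = −τ ln(…) = 47.9813 × 2.11997 = 101.719 s.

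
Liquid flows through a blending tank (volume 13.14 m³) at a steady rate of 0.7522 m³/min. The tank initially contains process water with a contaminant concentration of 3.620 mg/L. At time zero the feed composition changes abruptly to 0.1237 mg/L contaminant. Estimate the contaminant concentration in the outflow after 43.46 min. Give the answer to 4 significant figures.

0.4142 mg/L

Unsteady species balance (constant V, well mixed): V dC/dt = Q(C_in − C).
Time constant τ = V/Q = 13.14/0.7522 = 17.4688 min.
C approaches C_in exponentially: C(t) = C_in + (C₀ − C_in) e^(−t/τ).
C(43.46) = 0.1237 + (3.620 − 0.1237)·e^(−43.46/17.4688) = 0.1237 + (3.49630)·0.0830868 = 0.414196 mg/L.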